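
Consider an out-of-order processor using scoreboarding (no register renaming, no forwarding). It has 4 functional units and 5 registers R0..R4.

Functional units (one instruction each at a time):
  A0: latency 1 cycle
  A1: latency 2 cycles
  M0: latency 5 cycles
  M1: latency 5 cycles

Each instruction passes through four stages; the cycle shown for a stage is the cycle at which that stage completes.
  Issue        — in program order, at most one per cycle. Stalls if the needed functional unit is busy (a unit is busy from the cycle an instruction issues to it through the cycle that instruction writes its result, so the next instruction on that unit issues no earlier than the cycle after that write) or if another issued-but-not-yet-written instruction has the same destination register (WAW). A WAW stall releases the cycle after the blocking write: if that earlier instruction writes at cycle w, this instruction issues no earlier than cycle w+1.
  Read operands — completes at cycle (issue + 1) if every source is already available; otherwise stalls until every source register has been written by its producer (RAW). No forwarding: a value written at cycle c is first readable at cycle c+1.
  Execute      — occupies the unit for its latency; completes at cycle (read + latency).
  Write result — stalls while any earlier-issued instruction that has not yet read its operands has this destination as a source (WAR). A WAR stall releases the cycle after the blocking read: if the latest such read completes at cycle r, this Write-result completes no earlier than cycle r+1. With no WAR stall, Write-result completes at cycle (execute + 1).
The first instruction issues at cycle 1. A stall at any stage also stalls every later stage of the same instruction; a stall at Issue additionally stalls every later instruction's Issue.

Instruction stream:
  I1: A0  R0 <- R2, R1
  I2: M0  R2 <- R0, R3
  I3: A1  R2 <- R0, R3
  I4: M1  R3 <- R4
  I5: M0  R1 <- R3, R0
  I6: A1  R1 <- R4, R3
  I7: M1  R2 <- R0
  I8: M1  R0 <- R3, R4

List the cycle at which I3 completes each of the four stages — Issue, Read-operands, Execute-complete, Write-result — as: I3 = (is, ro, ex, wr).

I1: IS=1 RO=2 EX=3 WR=4
I2: IS=2 RO=5 EX=10 WR=11  [RAW R0: wait I1 write@4]
I3: IS=12 RO=13 EX=15 WR=16  [WAW R2: wait I2 write@11]
I4: IS=13 RO=14 EX=19 WR=20
I5: IS=14 RO=21 EX=26 WR=27  [RAW R3: wait I4 write@20]
I6: IS=28 RO=29 EX=31 WR=32  [WAW R1: wait I5 write@27]
I7: IS=29 RO=30 EX=35 WR=36
I8: IS=37 RO=38 EX=43 WR=44  [struct: M1 busy until I7 writes@36]

I3 = (12, 13, 15, 16)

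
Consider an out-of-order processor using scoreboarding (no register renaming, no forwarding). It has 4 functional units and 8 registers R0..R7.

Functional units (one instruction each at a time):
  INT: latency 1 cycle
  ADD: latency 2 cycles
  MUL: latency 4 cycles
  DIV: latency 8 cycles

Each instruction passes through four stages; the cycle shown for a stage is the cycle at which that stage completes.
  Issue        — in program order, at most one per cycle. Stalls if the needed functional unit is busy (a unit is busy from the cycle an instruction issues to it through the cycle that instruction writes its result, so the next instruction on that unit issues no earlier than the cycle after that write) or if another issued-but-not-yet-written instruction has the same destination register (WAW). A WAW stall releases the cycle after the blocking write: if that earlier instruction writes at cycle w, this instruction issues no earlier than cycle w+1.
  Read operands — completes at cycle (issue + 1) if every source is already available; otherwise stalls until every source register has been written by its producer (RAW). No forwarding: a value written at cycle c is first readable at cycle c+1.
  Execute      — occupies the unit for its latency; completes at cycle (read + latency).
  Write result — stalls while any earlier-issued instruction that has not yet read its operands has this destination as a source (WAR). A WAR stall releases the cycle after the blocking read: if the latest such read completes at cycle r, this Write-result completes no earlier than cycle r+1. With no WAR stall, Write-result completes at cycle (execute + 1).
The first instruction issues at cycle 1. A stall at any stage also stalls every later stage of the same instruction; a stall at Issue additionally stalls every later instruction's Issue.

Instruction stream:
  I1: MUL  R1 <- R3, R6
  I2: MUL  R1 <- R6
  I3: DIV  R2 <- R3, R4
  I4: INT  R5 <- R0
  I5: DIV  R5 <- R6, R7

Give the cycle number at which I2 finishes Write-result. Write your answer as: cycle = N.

cycle = 14

1) issue 1, read 2, done 6, write 7
2) issue 8, read 9, done 13, write 14  <struct: MUL busy until I1 writes@7>
3) issue 9, read 10, done 18, write 19
4) issue 10, read 11, done 12, write 13
5) issue 20, read 21, done 29, write 30  <struct: DIV busy until I3 writes@19>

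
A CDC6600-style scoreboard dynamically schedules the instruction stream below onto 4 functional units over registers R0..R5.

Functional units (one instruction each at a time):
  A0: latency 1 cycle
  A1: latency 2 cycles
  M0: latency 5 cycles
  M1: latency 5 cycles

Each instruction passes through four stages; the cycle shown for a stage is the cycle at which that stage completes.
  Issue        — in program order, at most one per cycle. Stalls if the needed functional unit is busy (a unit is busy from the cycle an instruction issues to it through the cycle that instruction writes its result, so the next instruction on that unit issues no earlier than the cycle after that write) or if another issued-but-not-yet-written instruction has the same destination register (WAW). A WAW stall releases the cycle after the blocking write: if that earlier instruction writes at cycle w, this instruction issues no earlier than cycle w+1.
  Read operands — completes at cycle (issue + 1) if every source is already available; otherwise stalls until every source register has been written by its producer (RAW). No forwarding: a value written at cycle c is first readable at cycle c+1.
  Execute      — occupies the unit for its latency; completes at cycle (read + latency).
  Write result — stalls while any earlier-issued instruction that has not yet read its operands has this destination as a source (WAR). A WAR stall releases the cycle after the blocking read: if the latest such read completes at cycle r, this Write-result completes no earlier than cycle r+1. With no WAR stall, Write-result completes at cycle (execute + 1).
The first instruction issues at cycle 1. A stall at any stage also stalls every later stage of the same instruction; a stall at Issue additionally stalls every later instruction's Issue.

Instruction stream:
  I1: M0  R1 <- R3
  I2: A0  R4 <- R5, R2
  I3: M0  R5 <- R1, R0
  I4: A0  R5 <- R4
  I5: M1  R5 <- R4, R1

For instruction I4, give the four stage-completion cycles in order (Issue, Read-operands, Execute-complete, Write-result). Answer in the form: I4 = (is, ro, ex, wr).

I4 = (17, 18, 19, 20)

1) issue 1, read 2, done 7, write 8
2) issue 2, read 3, done 4, write 5
3) issue 9, read 10, done 15, write 16  <struct: M0 busy until I1 writes@8>
4) issue 17, read 18, done 19, write 20  <WAW R5: wait I3 write@16>
5) issue 21, read 22, done 27, write 28  <WAW R5: wait I4 write@20>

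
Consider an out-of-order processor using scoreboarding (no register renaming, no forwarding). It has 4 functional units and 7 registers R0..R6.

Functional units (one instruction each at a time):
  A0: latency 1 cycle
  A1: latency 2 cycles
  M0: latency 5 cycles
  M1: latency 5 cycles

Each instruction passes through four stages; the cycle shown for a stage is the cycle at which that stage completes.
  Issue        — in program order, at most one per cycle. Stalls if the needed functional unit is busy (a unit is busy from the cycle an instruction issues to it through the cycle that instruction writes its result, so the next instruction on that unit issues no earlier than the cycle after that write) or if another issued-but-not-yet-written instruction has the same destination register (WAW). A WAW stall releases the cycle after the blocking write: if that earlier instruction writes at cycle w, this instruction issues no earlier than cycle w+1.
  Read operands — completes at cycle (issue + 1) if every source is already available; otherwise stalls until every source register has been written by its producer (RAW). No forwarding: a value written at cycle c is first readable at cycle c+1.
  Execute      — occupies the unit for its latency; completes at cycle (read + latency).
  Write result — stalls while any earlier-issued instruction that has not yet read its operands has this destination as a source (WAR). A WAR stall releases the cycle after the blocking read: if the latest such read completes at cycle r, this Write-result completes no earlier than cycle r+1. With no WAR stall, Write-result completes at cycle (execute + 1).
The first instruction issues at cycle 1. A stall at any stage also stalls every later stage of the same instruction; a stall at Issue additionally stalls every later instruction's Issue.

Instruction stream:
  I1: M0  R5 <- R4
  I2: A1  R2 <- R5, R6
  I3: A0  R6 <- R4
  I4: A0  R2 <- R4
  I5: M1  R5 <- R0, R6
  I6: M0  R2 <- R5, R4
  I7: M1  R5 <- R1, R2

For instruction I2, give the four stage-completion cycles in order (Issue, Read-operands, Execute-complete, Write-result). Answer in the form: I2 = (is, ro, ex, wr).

1) issue 1, read 2, done 7, write 8
2) issue 2, read 9, done 11, write 12  <RAW R5: wait I1 write@8>
3) issue 3, read 4, done 5, write 10  <WAR R6: wait I2 read@9>
4) issue 13, read 14, done 15, write 16  <WAW R2: wait I2 write@12>
5) issue 14, read 15, done 20, write 21
6) issue 17, read 22, done 27, write 28  <WAW R2: wait I4 write@16 / RAW R5: wait I5 write@21>
7) issue 22, read 29, done 34, write 35  <struct: M1 busy until I5 writes@21 / RAW R2: wait I6 write@28>

I2 = (2, 9, 11, 12)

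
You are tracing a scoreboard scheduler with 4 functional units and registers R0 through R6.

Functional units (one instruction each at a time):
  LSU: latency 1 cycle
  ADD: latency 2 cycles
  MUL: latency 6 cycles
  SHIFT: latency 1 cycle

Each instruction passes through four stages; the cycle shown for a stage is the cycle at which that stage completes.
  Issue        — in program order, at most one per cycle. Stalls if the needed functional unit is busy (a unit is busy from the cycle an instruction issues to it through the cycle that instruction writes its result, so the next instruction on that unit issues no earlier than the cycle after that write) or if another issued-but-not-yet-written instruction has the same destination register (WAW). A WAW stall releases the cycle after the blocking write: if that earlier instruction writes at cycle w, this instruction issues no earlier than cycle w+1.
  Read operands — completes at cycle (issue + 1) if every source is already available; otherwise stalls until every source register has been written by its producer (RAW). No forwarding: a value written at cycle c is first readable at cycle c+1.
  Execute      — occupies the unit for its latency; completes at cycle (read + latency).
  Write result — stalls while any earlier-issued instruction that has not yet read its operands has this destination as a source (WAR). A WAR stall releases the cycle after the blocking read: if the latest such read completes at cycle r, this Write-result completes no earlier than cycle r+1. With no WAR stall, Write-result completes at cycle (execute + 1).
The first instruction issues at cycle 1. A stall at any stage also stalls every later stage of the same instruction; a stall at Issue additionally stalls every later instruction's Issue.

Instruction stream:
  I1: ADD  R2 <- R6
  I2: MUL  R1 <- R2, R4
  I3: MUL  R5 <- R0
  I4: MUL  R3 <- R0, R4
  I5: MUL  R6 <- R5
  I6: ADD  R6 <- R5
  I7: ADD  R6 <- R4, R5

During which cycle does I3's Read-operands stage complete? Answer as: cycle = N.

c1: I1→ADD
c2: I1 RO; I2→MUL
c4: I1 EX
c5: I1 WR R2
c6: I2 RO
c12: I2 EX
c13: I2 WR R1
c14: I3→MUL
c15: I3 RO
c21: I3 EX
c22: I3 WR R5
c23: I4→MUL
c24: I4 RO
c30: I4 EX
c31: I4 WR R3
c32: I5→MUL
c33: I5 RO
c39: I5 EX
c40: I5 WR R6
c41: I6→ADD
c42: I6 RO
c44: I6 EX
c45: I6 WR R6
c46: I7→ADD
c47: I7 RO
c49: I7 EX
c50: I7 WR R6

cycle = 15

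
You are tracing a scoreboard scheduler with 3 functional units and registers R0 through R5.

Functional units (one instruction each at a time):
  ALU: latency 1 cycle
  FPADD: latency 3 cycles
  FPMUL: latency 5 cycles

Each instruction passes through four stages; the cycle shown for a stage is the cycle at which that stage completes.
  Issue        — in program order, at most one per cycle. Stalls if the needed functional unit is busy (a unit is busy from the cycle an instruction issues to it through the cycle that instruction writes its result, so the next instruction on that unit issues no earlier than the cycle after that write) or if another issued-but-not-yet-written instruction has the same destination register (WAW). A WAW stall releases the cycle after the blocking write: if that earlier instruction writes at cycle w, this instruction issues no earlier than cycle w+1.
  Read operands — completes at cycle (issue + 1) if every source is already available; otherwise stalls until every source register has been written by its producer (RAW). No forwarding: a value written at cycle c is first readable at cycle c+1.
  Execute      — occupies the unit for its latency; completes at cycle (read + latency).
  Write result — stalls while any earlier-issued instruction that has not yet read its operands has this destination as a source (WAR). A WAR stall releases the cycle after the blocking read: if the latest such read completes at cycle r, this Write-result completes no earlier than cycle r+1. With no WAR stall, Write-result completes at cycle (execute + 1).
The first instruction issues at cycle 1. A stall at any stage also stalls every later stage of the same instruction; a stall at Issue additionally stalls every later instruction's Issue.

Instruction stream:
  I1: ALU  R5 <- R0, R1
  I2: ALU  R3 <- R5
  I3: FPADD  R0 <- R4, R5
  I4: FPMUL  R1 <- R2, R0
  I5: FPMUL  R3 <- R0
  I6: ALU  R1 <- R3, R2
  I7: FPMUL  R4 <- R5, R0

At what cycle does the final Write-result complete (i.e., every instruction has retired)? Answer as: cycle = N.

cycle 1: issue I1 (ALU)
cycle 2: I1 read-ops
cycle 3: I1 finished on ALU
cycle 4: I1→R5
cycle 5: issue I2 (ALU)
cycle 6: I2 read-ops · issue I3 (FPADD)
cycle 7: I2 finished on ALU · I3 read-ops · issue I4 (FPMUL)
cycle 8: I2→R3
cycle 10: I3 finished on FPADD
cycle 11: I3→R0
cycle 12: I4 read-ops
cycle 17: I4 finished on FPMUL
cycle 18: I4→R1
cycle 19: issue I5 (FPMUL)
cycle 20: I5 read-ops · issue I6 (ALU)
cycle 25: I5 finished on FPMUL
cycle 26: I5→R3
cycle 27: I6 read-ops · issue I7 (FPMUL)
cycle 28: I6 finished on ALU · I7 read-ops
cycle 29: I6→R1
cycle 33: I7 finished on FPMUL
cycle 34: I7→R4

cycle = 34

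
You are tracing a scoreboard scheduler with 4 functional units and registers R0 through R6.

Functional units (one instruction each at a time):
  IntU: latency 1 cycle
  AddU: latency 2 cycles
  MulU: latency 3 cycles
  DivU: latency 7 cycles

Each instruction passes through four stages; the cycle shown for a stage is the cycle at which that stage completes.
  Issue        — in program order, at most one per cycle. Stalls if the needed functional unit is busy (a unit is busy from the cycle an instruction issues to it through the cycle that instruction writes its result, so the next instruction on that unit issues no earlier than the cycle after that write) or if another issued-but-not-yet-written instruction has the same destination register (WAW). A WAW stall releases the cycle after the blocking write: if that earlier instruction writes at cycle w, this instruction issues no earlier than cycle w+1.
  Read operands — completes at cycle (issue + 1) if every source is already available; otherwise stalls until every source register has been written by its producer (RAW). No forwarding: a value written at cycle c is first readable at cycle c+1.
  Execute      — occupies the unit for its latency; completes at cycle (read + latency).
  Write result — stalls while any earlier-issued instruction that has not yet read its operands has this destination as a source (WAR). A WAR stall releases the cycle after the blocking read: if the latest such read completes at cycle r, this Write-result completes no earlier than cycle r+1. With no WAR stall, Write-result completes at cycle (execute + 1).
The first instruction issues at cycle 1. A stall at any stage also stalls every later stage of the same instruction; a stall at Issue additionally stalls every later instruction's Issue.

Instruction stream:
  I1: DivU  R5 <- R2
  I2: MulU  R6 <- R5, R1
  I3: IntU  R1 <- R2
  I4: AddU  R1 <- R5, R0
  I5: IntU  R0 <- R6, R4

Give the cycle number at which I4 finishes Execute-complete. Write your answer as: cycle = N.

cycle = 16

c1: I1 issues→DivU
c2: I1 reads; I2 issues→MulU
c3: I3 issues→IntU
c4: I3 reads
c5: I3 exec-done
c9: I1 exec-done
c10: I1 writes R5
c11: I2 reads
c12: I3 writes R1
c13: I4 issues→AddU
c14: I2 exec-done; I4 reads; I5 issues→IntU
c15: I2 writes R6
c16: I4 exec-done; I5 reads
c17: I4 writes R1; I5 exec-done
c18: I5 writes R0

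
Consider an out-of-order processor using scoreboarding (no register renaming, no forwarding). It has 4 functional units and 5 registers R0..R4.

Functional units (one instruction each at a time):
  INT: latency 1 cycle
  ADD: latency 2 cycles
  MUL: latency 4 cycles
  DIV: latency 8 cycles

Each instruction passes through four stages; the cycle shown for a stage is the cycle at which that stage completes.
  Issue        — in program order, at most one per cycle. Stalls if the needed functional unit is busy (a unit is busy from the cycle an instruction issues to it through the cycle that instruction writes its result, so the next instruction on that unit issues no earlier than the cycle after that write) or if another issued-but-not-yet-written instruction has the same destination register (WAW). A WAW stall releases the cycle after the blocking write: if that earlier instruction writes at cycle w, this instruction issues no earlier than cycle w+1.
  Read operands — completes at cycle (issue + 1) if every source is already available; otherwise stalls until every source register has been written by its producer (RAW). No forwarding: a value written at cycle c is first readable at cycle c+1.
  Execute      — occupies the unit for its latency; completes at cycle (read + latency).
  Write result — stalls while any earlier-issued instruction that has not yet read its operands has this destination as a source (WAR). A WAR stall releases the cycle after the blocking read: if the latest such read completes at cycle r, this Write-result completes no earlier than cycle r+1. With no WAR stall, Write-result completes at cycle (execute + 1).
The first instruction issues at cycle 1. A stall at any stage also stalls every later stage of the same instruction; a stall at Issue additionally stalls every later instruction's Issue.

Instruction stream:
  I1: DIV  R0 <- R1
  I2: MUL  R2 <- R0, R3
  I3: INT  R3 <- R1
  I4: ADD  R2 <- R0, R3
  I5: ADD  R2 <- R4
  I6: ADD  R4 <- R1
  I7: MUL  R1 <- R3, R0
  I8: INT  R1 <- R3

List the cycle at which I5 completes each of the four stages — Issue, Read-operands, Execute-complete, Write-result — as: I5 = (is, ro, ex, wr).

I5 = (23, 24, 26, 27)

c1: I1→DIV
c2: I1 RO | I2→MUL
c3: I3→INT
c4: I3 RO
c5: I3 EX
c10: I1 EX
c11: I1 WR R0
c12: I2 RO
c13: I3 WR R3
c16: I2 EX
c17: I2 WR R2
c18: I4→ADD
c19: I4 RO
c21: I4 EX
c22: I4 WR R2
c23: I5→ADD
c24: I5 RO
c26: I5 EX
c27: I5 WR R2
c28: I6→ADD
c29: I6 RO | I7→MUL
c30: I7 RO
c31: I6 EX
c32: I6 WR R4
c34: I7 EX
c35: I7 WR R1
c36: I8→INT
c37: I8 RO
c38: I8 EX
c39: I8 WR R1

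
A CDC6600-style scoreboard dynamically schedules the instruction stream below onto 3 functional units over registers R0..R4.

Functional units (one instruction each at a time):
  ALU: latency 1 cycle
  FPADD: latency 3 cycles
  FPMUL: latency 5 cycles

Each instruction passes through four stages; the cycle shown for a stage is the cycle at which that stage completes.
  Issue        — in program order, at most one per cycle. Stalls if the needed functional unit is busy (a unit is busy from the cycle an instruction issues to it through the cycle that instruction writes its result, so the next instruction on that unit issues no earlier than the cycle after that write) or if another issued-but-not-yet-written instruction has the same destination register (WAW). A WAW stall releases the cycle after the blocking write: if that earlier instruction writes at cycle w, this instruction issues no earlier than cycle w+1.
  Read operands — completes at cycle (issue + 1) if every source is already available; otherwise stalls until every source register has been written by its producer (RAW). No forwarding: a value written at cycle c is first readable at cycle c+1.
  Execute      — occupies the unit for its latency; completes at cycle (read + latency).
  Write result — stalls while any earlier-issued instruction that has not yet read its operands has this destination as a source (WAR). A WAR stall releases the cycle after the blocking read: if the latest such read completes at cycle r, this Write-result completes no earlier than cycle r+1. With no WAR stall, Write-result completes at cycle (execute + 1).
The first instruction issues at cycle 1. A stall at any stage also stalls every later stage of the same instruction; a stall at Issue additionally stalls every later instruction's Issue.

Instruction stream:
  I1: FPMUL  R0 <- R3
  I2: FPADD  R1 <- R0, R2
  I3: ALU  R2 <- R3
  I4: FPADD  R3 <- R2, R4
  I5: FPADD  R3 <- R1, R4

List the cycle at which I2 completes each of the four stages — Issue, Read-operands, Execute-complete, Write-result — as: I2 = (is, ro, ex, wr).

I1: IS=1 RO=2 EX=7 WR=8
I2: IS=2 RO=9 EX=12 WR=13  [RAW R0: wait I1 write@8]
I3: IS=3 RO=4 EX=5 WR=10  [WAR R2: wait I2 read@9]
I4: IS=14 RO=15 EX=18 WR=19  [struct: FPADD busy until I2 writes@13]
I5: IS=20 RO=21 EX=24 WR=25  [struct: FPADD busy until I4 writes@19]

I2 = (2, 9, 12, 13)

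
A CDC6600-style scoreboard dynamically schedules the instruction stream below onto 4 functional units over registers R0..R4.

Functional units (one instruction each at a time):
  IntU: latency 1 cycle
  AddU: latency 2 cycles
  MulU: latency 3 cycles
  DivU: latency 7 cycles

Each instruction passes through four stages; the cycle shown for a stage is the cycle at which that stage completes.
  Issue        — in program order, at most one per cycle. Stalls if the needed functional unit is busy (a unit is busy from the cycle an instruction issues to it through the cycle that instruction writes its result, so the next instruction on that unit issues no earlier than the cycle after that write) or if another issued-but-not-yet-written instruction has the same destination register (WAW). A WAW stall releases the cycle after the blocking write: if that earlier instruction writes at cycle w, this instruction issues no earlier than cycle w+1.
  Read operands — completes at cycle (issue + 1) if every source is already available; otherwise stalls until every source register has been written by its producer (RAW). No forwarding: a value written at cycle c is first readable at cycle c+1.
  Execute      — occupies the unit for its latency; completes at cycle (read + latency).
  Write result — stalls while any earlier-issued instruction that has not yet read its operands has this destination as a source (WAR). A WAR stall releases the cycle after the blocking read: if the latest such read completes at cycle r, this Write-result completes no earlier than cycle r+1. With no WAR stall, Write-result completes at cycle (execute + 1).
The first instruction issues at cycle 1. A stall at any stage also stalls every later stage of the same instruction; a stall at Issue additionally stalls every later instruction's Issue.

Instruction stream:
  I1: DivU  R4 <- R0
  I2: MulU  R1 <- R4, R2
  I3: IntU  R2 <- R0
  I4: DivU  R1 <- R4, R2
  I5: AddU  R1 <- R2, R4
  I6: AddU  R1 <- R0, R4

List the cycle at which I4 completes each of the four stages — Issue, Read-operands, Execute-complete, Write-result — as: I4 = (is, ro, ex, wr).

I1: IS=1 RO=2 EX=9 WR=10
I2: IS=2 RO=11 EX=14 WR=15  [RAW R4: wait I1 write@10]
I3: IS=3 RO=4 EX=5 WR=12  [WAR R2: wait I2 read@11]
I4: IS=16 RO=17 EX=24 WR=25  [WAW R1: wait I2 write@15]
I5: IS=26 RO=27 EX=29 WR=30  [WAW R1: wait I4 write@25]
I6: IS=31 RO=32 EX=34 WR=35  [struct: AddU busy until I5 writes@30]

I4 = (16, 17, 24, 25)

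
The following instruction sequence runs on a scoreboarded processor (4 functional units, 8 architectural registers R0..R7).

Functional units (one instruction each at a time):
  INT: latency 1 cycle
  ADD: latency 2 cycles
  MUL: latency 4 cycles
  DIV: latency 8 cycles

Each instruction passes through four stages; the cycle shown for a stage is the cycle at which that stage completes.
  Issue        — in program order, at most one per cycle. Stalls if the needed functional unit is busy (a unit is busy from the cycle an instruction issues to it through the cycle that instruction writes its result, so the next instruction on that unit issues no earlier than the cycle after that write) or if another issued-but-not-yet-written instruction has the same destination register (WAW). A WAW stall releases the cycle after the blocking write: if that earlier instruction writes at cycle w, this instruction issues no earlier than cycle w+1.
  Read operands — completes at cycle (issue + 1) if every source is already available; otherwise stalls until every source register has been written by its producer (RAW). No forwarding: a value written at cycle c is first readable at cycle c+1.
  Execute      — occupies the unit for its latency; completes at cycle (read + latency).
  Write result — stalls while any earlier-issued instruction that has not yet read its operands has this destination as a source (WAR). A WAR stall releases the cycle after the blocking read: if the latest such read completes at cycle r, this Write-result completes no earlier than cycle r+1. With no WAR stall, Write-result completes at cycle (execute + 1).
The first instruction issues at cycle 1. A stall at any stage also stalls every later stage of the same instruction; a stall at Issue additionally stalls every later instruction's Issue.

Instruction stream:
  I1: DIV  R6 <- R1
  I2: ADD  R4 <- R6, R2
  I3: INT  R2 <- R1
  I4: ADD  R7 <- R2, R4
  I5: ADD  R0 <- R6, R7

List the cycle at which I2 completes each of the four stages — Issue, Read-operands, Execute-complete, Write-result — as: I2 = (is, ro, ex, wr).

I1  is:1  ro:2  ex:10  wr:11
I2  is:2  ro:12  ex:14  wr:15  — RAW R6: wait I1 write@11
I3  is:3  ro:4  ex:5  wr:13  — WAR R2: wait I2 read@12
I4  is:16  ro:17  ex:19  wr:20  — struct: ADD busy until I2 writes@15
I5  is:21  ro:22  ex:24  wr:25  — struct: ADD busy until I4 writes@20

I2 = (2, 12, 14, 15)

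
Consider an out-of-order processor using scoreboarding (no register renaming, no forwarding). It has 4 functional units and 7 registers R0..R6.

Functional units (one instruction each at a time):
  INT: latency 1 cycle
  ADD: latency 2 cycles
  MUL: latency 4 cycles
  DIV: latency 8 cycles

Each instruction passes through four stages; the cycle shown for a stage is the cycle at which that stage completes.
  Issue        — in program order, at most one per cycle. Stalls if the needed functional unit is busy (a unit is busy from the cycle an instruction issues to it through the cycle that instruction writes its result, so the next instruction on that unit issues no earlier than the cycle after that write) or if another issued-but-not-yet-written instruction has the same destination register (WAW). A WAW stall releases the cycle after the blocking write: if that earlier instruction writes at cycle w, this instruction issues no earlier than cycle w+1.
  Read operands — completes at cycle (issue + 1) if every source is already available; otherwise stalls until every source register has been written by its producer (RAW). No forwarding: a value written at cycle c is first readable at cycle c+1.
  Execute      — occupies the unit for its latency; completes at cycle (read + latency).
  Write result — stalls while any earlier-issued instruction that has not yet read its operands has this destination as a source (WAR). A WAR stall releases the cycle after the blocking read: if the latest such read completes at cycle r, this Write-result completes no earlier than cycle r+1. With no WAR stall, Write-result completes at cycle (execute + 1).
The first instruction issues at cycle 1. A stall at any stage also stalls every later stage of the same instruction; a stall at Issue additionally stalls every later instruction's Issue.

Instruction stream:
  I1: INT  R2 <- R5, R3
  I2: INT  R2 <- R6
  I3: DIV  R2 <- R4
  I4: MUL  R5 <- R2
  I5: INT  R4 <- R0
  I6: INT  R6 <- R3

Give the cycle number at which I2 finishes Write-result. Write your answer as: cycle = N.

cycle = 8

t=1  issue I1 (INT)
t=2  I1 read-ops
t=3  I1 finished on INT
t=4  I1→R2
t=5  issue I2 (INT)
t=6  I2 read-ops
t=7  I2 finished on INT
t=8  I2→R2
t=9  issue I3 (DIV)
t=10  I3 read-ops | issue I4 (MUL)
t=11  issue I5 (INT)
t=12  I5 read-ops
t=13  I5 finished on INT
t=14  I5→R4
t=15  issue I6 (INT)
t=16  I6 read-ops
t=17  I6 finished on INT
t=18  I3 finished on DIV | I6→R6
t=19  I3→R2
t=20  I4 read-ops
t=24  I4 finished on MUL
t=25  I4→R5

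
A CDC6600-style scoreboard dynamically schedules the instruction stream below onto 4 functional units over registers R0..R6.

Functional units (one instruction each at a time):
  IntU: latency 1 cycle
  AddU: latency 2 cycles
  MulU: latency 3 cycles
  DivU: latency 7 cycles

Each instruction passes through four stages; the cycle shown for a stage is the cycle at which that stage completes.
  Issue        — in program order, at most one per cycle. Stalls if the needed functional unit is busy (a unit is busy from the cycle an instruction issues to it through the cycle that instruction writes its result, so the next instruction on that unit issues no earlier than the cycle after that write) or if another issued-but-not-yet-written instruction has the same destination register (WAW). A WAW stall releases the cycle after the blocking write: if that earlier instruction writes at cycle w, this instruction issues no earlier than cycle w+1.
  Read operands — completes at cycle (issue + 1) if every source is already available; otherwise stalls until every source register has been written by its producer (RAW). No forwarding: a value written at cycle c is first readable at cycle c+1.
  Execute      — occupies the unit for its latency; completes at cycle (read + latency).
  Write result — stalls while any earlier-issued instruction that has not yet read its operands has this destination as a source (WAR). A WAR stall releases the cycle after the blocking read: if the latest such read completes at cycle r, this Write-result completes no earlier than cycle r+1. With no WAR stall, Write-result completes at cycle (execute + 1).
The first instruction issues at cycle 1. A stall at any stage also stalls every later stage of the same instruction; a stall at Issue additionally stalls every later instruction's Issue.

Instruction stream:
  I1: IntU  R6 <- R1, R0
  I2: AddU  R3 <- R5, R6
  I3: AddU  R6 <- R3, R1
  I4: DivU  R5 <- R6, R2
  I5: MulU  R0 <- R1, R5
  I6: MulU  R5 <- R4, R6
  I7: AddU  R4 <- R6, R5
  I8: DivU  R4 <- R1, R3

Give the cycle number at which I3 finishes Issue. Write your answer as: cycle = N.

cycle = 9

I1 -> (1, 2, 3, 4)
I2 -> (2, 5, 7, 8)  // RAW R6: wait I1 write@4
I3 -> (9, 10, 12, 13)  // struct: AddU busy until I2 writes@8
I4 -> (10, 14, 21, 22)  // RAW R6: wait I3 write@13
I5 -> (11, 23, 26, 27)  // RAW R5: wait I4 write@22
I6 -> (28, 29, 32, 33)  // struct: MulU busy until I5 writes@27
I7 -> (29, 34, 36, 37)  // RAW R5: wait I6 write@33
I8 -> (38, 39, 46, 47)  // WAW R4: wait I7 write@37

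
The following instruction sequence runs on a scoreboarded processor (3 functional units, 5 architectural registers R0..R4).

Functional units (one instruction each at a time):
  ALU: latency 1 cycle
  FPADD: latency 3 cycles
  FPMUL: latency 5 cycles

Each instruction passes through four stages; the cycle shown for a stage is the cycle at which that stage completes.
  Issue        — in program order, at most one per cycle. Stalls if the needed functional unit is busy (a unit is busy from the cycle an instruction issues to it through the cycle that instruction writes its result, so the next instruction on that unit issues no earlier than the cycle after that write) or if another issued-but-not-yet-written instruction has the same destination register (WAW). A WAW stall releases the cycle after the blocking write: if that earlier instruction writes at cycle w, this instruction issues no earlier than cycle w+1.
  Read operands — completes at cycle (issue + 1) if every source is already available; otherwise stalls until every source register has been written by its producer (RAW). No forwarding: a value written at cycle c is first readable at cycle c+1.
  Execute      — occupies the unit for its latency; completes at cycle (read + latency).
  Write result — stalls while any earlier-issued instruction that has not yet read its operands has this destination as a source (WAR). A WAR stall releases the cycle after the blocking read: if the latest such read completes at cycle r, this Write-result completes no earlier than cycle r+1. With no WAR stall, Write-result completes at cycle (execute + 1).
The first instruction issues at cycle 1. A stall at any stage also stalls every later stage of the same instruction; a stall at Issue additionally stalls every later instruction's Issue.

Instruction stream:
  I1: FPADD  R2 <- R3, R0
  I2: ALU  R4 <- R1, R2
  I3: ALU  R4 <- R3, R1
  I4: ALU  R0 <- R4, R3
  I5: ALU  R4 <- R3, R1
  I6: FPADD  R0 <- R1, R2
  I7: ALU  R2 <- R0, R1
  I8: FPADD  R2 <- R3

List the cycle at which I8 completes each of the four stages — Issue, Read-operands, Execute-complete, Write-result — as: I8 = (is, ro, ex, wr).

[1] I1→FPADD
[2] I1 RO; I2→ALU
[5] I1 EX
[6] I1 WR R2
[7] I2 RO
[8] I2 EX
[9] I2 WR R4
[10] I3→ALU
[11] I3 RO
[12] I3 EX
[13] I3 WR R4
[14] I4→ALU
[15] I4 RO
[16] I4 EX
[17] I4 WR R0
[18] I5→ALU
[19] I5 RO; I6→FPADD
[20] I5 EX; I6 RO
[21] I5 WR R4
[22] I7→ALU
[23] I6 EX
[24] I6 WR R0
[25] I7 RO
[26] I7 EX
[27] I7 WR R2
[28] I8→FPADD
[29] I8 RO
[32] I8 EX
[33] I8 WR R2

I8 = (28, 29, 32, 33)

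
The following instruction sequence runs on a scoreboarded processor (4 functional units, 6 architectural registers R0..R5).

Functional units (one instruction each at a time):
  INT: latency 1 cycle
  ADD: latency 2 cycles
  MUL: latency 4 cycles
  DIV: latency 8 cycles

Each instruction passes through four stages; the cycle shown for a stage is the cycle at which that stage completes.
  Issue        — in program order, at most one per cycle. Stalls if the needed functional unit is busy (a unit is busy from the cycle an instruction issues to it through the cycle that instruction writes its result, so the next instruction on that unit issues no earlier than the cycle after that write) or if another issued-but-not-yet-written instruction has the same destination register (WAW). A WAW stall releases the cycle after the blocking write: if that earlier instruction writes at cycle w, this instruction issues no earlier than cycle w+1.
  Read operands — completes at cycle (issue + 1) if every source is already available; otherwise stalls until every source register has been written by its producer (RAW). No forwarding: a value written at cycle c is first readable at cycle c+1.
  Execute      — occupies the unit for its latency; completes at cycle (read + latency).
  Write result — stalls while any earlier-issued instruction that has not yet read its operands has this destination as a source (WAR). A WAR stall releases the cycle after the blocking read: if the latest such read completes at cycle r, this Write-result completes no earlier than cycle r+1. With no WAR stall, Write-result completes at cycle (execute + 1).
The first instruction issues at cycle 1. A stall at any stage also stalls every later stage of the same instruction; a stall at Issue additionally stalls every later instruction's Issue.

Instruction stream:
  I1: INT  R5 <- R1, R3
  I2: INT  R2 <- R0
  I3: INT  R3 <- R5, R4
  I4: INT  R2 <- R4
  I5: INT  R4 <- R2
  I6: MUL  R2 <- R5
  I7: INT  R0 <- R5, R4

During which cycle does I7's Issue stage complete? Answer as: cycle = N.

cycle = 21

[I1] 1/2/3/4
[I2] 5/6/7/8  (struct: INT busy until I1 writes@4)
[I3] 9/10/11/12  (struct: INT busy until I2 writes@8)
[I4] 13/14/15/16  (struct: INT busy until I3 writes@12)
[I5] 17/18/19/20  (struct: INT busy until I4 writes@16)
[I6] 18/19/23/24
[I7] 21/22/23/24  (struct: INT busy until I5 writes@20)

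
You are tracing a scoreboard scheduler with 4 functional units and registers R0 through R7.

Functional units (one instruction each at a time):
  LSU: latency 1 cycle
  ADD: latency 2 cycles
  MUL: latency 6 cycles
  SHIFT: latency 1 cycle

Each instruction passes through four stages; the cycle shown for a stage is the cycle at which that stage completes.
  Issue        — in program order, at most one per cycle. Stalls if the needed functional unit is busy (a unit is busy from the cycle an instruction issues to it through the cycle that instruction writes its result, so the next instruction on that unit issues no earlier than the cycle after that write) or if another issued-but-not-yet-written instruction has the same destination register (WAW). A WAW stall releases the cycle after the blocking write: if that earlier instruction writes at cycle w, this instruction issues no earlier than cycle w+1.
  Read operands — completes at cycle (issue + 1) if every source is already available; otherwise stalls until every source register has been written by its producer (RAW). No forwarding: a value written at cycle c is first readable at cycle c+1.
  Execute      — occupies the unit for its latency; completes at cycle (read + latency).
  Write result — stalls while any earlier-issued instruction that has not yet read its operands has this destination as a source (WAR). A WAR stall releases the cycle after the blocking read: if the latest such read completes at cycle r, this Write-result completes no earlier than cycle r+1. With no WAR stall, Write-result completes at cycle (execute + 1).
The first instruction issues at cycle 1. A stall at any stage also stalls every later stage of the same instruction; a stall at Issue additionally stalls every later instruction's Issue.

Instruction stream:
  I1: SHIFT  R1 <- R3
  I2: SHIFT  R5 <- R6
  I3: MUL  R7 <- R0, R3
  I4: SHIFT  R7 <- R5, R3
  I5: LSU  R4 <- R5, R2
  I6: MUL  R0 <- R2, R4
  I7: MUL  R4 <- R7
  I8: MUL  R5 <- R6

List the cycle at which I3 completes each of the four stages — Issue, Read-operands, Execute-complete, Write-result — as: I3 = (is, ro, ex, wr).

I3 = (6, 7, 13, 14)

[I1] 1/2/3/4
[I2] 5/6/7/8  (struct: SHIFT busy until I1 writes@4)
[I3] 6/7/13/14
[I4] 15/16/17/18  (WAW R7: wait I3 write@14)
[I5] 16/17/18/19
[I6] 17/20/26/27  (RAW R4: wait I5 write@19)
[I7] 28/29/35/36  (struct: MUL busy until I6 writes@27)
[I8] 37/38/44/45  (struct: MUL busy until I7 writes@36)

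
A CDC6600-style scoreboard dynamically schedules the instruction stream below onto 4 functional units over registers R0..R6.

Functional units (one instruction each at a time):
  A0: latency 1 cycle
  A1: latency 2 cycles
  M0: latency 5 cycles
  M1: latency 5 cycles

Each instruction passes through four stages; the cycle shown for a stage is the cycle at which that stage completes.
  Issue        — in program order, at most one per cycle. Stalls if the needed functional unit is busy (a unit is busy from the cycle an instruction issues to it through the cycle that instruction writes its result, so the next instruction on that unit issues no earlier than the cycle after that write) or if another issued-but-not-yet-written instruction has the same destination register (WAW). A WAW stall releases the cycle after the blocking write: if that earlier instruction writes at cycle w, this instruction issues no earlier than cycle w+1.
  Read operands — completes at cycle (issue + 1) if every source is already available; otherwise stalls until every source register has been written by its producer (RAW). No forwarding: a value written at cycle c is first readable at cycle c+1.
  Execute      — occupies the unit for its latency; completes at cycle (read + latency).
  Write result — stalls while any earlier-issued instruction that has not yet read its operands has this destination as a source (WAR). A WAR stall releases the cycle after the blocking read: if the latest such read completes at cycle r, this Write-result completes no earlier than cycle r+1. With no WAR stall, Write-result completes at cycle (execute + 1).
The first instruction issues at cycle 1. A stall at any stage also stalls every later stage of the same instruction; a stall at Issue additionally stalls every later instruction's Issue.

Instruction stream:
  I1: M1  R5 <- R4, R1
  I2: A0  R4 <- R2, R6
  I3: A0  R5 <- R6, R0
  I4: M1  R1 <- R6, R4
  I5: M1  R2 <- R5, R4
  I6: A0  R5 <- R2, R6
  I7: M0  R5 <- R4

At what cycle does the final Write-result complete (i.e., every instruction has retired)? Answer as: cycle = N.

[1] I1 dispatched to M1
[2] I1 operands ready, I2 dispatched to A0
[3] I2 operands ready
[4] I2 complete
[5] R4←I2
[7] I1 complete
[8] R5←I1
[9] I3 dispatched to A0
[10] I3 operands ready, I4 dispatched to M1
[11] I3 complete, I4 operands ready
[12] R5←I3
[16] I4 complete
[17] R1←I4
[18] I5 dispatched to M1
[19] I5 operands ready, I6 dispatched to A0
[24] I5 complete
[25] R2←I5
[26] I6 operands ready
[27] I6 complete
[28] R5←I6
[29] I7 dispatched to M0
[30] I7 operands ready
[35] I7 complete
[36] R5←I7

cycle = 36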